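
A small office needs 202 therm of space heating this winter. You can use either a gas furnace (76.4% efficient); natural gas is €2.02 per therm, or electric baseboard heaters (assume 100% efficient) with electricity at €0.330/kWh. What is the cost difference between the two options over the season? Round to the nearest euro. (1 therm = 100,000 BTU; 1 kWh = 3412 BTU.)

Heat load = 202 therm × 100,000 = 20,200,000 BTU
Gas: input = 20,200,000 / 0.764 = 26,439,791 BTU = 264.4 therm → 264.4 × €2.02 = €534.08
Electric: 20,200,000 BTU / 3412 = 5,920 kWh → × €0.330 = €1,953.69
Difference = |€534.08 − €1,953.69| = €1,419.61 ≈ €1420

€1420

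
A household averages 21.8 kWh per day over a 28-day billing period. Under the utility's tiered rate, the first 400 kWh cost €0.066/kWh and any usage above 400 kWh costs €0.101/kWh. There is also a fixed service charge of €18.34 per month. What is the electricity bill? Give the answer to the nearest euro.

Usage = 21.8 kWh/day × 28 days = 610.4 kWh
First 400 kWh × €0.066 = €26.40
Remaining 210.4 kWh × €0.101 = €21.25
Energy charge = €47.65; + service €18.34 = €65.99 ≈ €66

€66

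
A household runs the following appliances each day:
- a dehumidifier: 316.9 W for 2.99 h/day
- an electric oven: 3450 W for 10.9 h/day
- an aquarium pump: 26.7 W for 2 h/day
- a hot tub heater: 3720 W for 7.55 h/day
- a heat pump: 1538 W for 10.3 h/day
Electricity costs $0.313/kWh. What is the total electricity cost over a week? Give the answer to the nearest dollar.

dehumidifier: 316.9 W × 2.99 h × 7 d = 6,633 Wh = 6.633 kWh
electric oven: 3450 W × 10.9 h × 7 d = 263,235 Wh = 263.2 kWh
aquarium pump: 26.7 W × 2 h × 7 d = 374 Wh = 0.3738 kWh
hot tub heater: 3720 W × 7.55 h × 7 d = 196,602 Wh = 196.6 kWh
heat pump: 1538 W × 10.3 h × 7 d = 110,890 Wh = 110.9 kWh
Total energy = 6.633 + 263.2 + 0.3738 + 196.6 + 110.9 = 577.7 kWh
Cost = 577.7 kWh × $0.313 = $180.83 ≈ $181

$181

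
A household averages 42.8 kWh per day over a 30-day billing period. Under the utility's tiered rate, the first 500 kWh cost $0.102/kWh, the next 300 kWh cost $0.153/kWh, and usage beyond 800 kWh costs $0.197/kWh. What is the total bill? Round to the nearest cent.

$192.25

Usage = 42.8 kWh/day × 30 days = 1284 kWh
First 500 kWh × $0.102 = $51.00
Next 300 kWh × $0.153 = $45.90
Remaining 484 kWh × $0.197 = $95.35
Total = $192.25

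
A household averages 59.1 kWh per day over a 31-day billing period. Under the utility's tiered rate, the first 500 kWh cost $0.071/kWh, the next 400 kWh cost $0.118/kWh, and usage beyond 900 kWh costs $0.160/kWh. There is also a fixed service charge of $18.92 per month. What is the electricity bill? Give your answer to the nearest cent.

$250.76

Usage = 59.1 kWh/day × 31 days = 1832.1 kWh
First 500 kWh × $0.071 = $35.50
Next 400 kWh × $0.118 = $47.20
Remaining 932.1 kWh × $0.160 = $149.14
Energy charge = $231.84; + service $18.92 = $250.76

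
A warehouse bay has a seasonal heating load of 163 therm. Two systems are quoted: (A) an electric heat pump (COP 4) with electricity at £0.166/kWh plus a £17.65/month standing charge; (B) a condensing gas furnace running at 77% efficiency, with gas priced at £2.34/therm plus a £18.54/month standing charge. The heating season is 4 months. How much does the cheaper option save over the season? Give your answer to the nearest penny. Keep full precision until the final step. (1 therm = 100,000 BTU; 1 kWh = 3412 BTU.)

Heat load = 163 therm × 100,000 = 16,300,000 BTU
Gas: input = 16,300,000 / 0.770 = 21,168,831 BTU = 211.7 therm → 211.7 × £2.34 = £495.35; + 4 × £18.54 standing = £569.51
Heat pump: 16,300,000 BTU / 3412 = 4,777 kWh heat; / 4 = 1,194 kWh in → × £0.166 = £198.26; + 4 × £17.65 standing = £268.86
Difference = |£569.51 − £268.86| = £300.65

£300.65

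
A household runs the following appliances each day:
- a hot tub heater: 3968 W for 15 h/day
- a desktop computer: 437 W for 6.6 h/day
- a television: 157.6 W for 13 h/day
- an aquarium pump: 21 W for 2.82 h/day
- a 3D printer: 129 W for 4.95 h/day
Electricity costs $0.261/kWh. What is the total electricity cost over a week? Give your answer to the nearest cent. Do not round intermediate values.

$119.03

hot tub heater: 3968 W × 15 h × 7 d = 416,640 Wh = 416.6 kWh
desktop computer: 437 W × 6.6 h × 7 d = 20,189 Wh = 20.19 kWh
television: 157.6 W × 13 h × 7 d = 14,342 Wh = 14.34 kWh
aquarium pump: 21 W × 2.82 h × 7 d = 415 Wh = 0.4145 kWh
3D printer: 129 W × 4.95 h × 7 d = 4,470 Wh = 4.47 kWh
Total energy = 416.6 + 20.19 + 14.34 + 0.4145 + 4.47 = 456.1 kWh
Cost = 456.1 kWh × $0.261 = $119.03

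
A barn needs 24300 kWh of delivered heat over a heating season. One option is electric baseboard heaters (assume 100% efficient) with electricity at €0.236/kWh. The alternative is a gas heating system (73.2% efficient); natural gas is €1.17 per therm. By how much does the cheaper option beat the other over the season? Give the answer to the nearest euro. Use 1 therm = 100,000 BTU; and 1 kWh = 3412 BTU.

€4410

Heat load = 24300 kWh × 3412 = 82,911,600 BTU
Gas: input = 82,911,600 / 0.732 = 113,267,213 BTU = 1,133 therm → 1,133 × €1.17 = €1,325.23
Electric: 82,911,600 BTU / 3412 = 24,300 kWh → × €0.236 = €5,734.80
Difference = |€1,325.23 − €5,734.80| = €4,409.57 ≈ €4410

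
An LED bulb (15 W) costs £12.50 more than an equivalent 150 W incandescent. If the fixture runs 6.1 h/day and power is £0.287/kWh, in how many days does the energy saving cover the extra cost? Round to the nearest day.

Power saved = 150 − 15 = 135 W
Daily energy saved = 135 W × 6.1 h = 823.5 Wh = 0.8235 kWh
Daily savings = 0.8235 × £0.287 = £0.2363
Payback = £12.50 / £0.2363 per day = 52.89 days

53 days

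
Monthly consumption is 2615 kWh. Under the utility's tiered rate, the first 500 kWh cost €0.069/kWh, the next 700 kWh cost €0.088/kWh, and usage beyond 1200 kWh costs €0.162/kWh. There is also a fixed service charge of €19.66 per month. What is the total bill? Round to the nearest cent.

€344.99

First 500 kWh × €0.069 = €34.50
Next 700 kWh × €0.088 = €61.60
Remaining 1415 kWh × €0.162 = €229.23
Energy charge = €325.33; + service €19.66 = €344.99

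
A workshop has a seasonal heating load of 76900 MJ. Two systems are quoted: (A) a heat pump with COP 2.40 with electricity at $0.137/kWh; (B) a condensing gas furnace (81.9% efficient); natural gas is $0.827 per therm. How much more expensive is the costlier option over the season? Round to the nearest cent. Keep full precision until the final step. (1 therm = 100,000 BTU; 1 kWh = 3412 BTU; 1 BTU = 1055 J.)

Heat load = 76900 MJ = 76,900,000,000 J / 1055 = 72,890,995 BTU
Gas: input = 72,890,995 / 0.819 = 88,999,994 BTU = 890 therm → 890 × $0.827 = $736.03
Heat pump: 72,890,995 BTU / 3412 = 21,360 kWh heat; / 2.40 = 8,901 kWh in → × $0.137 = $1,219.48
Difference = |$736.03 − $1,219.48| = $483.45

$483.45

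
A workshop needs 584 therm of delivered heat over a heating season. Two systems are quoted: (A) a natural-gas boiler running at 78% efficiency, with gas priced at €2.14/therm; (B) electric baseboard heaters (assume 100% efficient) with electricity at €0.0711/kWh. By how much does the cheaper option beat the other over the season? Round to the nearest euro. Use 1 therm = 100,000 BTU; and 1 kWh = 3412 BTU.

€385

Heat load = 584 therm × 100,000 = 58,400,000 BTU
Gas: input = 58,400,000 / 0.78 = 74,871,795 BTU = 748.7 therm → 748.7 × €2.14 = €1,602.26
Electric: 58,400,000 BTU / 3412 = 17,120 kWh → × €0.0711 = €1,216.95
Difference = |€1,602.26 − €1,216.95| = €385.30 ≈ €385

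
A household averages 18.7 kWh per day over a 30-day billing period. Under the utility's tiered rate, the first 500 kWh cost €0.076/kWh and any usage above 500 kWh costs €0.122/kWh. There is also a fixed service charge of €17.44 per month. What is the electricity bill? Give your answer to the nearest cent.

Usage = 18.7 kWh/day × 30 days = 561 kWh
First 500 kWh × €0.076 = €38.00
Remaining 61 kWh × €0.122 = €7.44
Energy charge = €45.44; + service €17.44 = €62.88

€62.88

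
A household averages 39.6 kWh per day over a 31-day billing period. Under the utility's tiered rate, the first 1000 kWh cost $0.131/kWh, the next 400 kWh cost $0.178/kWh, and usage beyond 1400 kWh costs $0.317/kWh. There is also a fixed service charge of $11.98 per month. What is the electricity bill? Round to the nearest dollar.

$183

Usage = 39.6 kWh/day × 31 days = 1227.6 kWh
First 1000 kWh × $0.131 = $131.00
Next 227.6 kWh × $0.178 = $40.51
Remaining tier: 0 kWh (not reached)
Energy charge = $171.51; + service $11.98 = $183.49 ≈ $183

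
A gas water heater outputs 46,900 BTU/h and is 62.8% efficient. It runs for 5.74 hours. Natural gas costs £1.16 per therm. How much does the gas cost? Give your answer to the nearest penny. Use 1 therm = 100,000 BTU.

£4.97

Heat delivered = 46,900 BTU/h × 5.74 h = 269,206 BTU
Gas input = 269,206 / 0.628 = 428,672 BTU
= 428,672 / 100,000 = 4.287 therm
Cost = 4.287 × £1.16/therm = £4.97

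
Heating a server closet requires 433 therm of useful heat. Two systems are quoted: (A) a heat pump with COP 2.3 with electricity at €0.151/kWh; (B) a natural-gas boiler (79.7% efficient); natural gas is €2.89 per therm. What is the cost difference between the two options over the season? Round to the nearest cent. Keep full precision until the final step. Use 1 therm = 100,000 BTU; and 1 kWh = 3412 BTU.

€736.94

Heat load = 433 therm × 100,000 = 43,300,000 BTU
Gas: input = 43,300,000 / 0.797 = 54,328,733 BTU = 543.3 therm → 543.3 × €2.89 = €1,570.10
Heat pump: 43,300,000 BTU / 3412 = 12,690 kWh heat; / 2.3 = 5,518 kWh in → × €0.151 = €833.16
Difference = |€1,570.10 − €833.16| = €736.94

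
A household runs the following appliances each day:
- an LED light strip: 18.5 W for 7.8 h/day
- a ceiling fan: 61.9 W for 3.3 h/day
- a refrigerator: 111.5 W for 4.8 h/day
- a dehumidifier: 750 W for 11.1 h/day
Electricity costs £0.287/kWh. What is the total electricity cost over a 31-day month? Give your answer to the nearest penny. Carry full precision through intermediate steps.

LED light strip: 18.5 W × 7.8 h × 31 d = 4,473 Wh = 4.473 kWh
ceiling fan: 61.9 W × 3.3 h × 31 d = 6,332 Wh = 6.332 kWh
refrigerator: 111.5 W × 4.8 h × 31 d = 16,591 Wh = 16.59 kWh
dehumidifier: 750 W × 11.1 h × 31 d = 258,075 Wh = 258.1 kWh
Total energy = 4.473 + 6.332 + 16.59 + 258.1 = 285.5 kWh
Cost = 285.5 kWh × £0.287 = £81.93

£81.93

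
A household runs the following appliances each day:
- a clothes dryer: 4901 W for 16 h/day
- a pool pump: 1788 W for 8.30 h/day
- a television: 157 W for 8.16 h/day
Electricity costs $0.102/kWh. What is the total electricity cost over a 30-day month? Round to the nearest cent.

$289.28

clothes dryer: 4901 W × 16 h × 30 d = 2,352,480 Wh = 2,352 kWh
pool pump: 1788 W × 8.30 h × 30 d = 445,212 Wh = 445.2 kWh
television: 157 W × 8.16 h × 30 d = 38,434 Wh = 38.43 kWh
Total energy = 2,352 + 445.2 + 38.43 = 2,836 kWh
Cost = 2,836 kWh × $0.102 = $289.28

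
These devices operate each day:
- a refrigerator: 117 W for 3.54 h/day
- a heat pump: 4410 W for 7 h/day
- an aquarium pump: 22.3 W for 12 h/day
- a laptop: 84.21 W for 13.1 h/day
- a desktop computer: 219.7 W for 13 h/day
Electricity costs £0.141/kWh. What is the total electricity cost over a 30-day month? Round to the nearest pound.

£150

refrigerator: 117 W × 3.54 h × 30 d = 12,425 Wh = 12.43 kWh
heat pump: 4410 W × 7 h × 30 d = 926,100 Wh = 926.1 kWh
aquarium pump: 22.3 W × 12 h × 30 d = 8,028 Wh = 8.028 kWh
laptop: 84.21 W × 13.1 h × 30 d = 33,095 Wh = 33.09 kWh
desktop computer: 219.7 W × 13 h × 30 d = 85,683 Wh = 85.68 kWh
Total energy = 12.43 + 926.1 + 8.028 + 33.09 + 85.68 = 1,065 kWh
Cost = 1,065 kWh × £0.141 = £150.21 ≈ £150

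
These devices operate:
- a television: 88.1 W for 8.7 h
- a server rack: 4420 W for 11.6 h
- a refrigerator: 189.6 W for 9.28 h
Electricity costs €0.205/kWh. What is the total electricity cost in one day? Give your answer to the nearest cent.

television: 88.1 W × 8.7 h = 766 Wh = 0.7665 kWh
server rack: 4420 W × 11.6 h = 51,272 Wh = 51.27 kWh
refrigerator: 189.6 W × 9.28 h = 1,759 Wh = 1.759 kWh
Total energy = 0.7665 + 51.27 + 1.759 = 53.8 kWh
Cost = 53.8 kWh × €0.205 = €11.03

€11.03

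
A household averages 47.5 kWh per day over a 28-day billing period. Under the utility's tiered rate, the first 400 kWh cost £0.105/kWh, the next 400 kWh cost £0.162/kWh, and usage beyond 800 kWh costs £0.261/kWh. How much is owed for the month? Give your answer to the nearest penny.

Usage = 47.5 kWh/day × 28 days = 1330 kWh
First 400 kWh × £0.105 = £42.00
Next 400 kWh × £0.162 = £64.80
Remaining 530 kWh × £0.261 = £138.33
Total = £245.13

£245.13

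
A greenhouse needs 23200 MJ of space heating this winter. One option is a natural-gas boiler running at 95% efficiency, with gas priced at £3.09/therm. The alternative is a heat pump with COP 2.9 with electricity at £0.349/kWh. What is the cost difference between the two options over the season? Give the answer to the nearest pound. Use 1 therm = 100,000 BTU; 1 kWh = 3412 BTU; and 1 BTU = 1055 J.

£60

Heat load = 23200 MJ = 23,200,000,000 J / 1055 = 21,990,521 BTU
Gas: input = 21,990,521 / 0.95 = 23,147,917 BTU = 231.5 therm → 231.5 × £3.09 = £715.27
Heat pump: 21,990,521 BTU / 3412 = 6,445 kWh heat; / 2.9 = 2,222 kWh in → × £0.349 = £775.63
Difference = |£715.27 − £775.63| = £60.36 ≈ £60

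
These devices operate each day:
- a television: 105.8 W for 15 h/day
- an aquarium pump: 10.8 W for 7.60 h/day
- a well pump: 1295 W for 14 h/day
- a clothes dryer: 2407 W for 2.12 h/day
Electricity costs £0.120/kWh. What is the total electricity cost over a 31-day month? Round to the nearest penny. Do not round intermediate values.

£92.64

television: 105.8 W × 15 h × 31 d = 49,197 Wh = 49.2 kWh
aquarium pump: 10.8 W × 7.60 h × 31 d = 2,544 Wh = 2.544 kWh
well pump: 1295 W × 14 h × 31 d = 562,030 Wh = 562 kWh
clothes dryer: 2407 W × 2.12 h × 31 d = 158,188 Wh = 158.2 kWh
Total energy = 49.2 + 2.544 + 562 + 158.2 = 772 kWh
Cost = 772 kWh × £0.120 = £92.64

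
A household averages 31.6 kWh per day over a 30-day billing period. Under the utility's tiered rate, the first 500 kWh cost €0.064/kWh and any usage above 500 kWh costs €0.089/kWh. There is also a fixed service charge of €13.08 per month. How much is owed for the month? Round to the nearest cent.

€84.95

Usage = 31.6 kWh/day × 30 days = 948 kWh
First 500 kWh × €0.064 = €32.00
Remaining 448 kWh × €0.089 = €39.87
Energy charge = €71.87; + service €13.08 = €84.95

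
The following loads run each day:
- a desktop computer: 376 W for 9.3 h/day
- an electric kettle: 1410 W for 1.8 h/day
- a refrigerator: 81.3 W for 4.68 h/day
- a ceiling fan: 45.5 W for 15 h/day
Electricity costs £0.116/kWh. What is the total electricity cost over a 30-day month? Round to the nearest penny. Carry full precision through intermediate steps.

£24.70

desktop computer: 376 W × 9.3 h × 30 d = 104,904 Wh = 104.9 kWh
electric kettle: 1410 W × 1.8 h × 30 d = 76,140 Wh = 76.14 kWh
refrigerator: 81.3 W × 4.68 h × 30 d = 11,415 Wh = 11.41 kWh
ceiling fan: 45.5 W × 15 h × 30 d = 20,475 Wh = 20.48 kWh
Total energy = 104.9 + 76.14 + 11.41 + 20.48 = 212.9 kWh
Cost = 212.9 kWh × £0.116 = £24.70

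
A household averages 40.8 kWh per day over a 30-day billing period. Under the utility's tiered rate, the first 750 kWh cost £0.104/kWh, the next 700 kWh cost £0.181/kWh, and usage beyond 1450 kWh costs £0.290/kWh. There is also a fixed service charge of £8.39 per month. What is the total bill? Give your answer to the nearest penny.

Usage = 40.8 kWh/day × 30 days = 1224 kWh
First 750 kWh × £0.104 = £78.00
Next 474 kWh × £0.181 = £85.79
Remaining tier: 0 kWh (not reached)
Energy charge = £163.79; + service £8.39 = £172.18

£172.18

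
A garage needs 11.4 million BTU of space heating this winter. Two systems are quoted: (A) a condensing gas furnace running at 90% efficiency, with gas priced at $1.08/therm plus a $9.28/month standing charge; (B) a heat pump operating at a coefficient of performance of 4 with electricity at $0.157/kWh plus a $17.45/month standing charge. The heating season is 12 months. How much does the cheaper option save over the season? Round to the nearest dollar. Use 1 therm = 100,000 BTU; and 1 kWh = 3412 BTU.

Heat load = 11.4 × 10⁶ BTU = 11,400,000 BTU
Gas: input = 11,400,000 / 0.90 = 12,666,667 BTU = 126.7 therm → 126.7 × $1.08 = $136.80; + 12 × $9.28 standing = $248.16
Heat pump: 11,400,000 BTU / 3412 = 3,341 kWh heat; / 4 = 835.3 kWh in → × $0.157 = $131.14; + 12 × $17.45 standing = $340.54
Difference = |$248.16 − $340.54| = $92.38 ≈ $92

$92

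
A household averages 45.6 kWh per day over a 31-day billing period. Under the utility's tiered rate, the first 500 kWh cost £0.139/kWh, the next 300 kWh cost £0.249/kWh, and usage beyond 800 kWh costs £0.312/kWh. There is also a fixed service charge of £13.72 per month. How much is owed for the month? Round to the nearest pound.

£349

Usage = 45.6 kWh/day × 31 days = 1413.6 kWh
First 500 kWh × £0.139 = £69.50
Next 300 kWh × £0.249 = £74.70
Remaining 613.6 kWh × £0.312 = £191.44
Energy charge = £335.64; + service £13.72 = £349.36 ≈ £349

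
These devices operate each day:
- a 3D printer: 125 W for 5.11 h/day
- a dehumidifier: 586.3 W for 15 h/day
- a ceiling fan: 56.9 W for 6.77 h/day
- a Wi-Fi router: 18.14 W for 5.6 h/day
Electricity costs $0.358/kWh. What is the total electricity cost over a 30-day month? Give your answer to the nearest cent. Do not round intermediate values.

$106.54

3D printer: 125 W × 5.11 h × 30 d = 19,162 Wh = 19.16 kWh
dehumidifier: 586.3 W × 15 h × 30 d = 263,835 Wh = 263.8 kWh
ceiling fan: 56.9 W × 6.77 h × 30 d = 11,556 Wh = 11.56 kWh
Wi-Fi router: 18.14 W × 5.6 h × 30 d = 3,048 Wh = 3.048 kWh
Total energy = 19.16 + 263.8 + 11.56 + 3.048 = 297.6 kWh
Cost = 297.6 kWh × $0.358 = $106.54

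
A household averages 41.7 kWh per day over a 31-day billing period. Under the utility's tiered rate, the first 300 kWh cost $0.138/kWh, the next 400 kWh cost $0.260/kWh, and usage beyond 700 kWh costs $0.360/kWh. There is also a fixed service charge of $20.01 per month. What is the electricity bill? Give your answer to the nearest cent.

$378.78

Usage = 41.7 kWh/day × 31 days = 1292.7 kWh
First 300 kWh × $0.138 = $41.40
Next 400 kWh × $0.260 = $104.00
Remaining 592.7 kWh × $0.360 = $213.37
Energy charge = $358.77; + service $20.01 = $378.78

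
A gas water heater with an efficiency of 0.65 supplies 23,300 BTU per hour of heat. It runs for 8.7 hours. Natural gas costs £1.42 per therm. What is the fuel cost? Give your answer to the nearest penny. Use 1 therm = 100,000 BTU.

£4.43

Heat delivered = 23,300 BTU/h × 8.7 h = 202,710 BTU
Gas input = 202,710 / 0.65 = 311,862 BTU
= 311,862 / 100,000 = 3.119 therm
Cost = 3.119 × £1.42/therm = £4.43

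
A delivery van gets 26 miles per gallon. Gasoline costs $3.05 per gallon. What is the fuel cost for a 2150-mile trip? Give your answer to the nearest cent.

Fuel = 2150 mi / 26 mpg = 82.69 gal
Cost = 82.69 gal × $3.05/gal = $252.21

$252.21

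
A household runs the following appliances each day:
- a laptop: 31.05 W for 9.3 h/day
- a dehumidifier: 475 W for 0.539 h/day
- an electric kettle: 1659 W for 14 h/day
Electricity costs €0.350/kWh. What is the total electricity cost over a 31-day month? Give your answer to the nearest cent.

laptop: 31.05 W × 9.3 h × 31 d = 8,952 Wh = 8.952 kWh
dehumidifier: 475 W × 0.539 h × 31 d = 7,937 Wh = 7.937 kWh
electric kettle: 1659 W × 14 h × 31 d = 720,006 Wh = 720 kWh
Total energy = 8.952 + 7.937 + 720 = 736.9 kWh
Cost = 736.9 kWh × €0.350 = €257.91

€257.91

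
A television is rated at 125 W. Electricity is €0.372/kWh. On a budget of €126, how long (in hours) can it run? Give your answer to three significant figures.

Energy budget = €126 / €0.372 per kWh = 338.7 kWh = 338,710 Wh
Runtime = 338,710 Wh / 125 W = 2,710 h

2710 h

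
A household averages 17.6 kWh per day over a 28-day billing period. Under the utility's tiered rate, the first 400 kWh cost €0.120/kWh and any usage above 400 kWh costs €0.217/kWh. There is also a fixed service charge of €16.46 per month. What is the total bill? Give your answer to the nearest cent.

€84.60

Usage = 17.6 kWh/day × 28 days = 492.8 kWh
First 400 kWh × €0.120 = €48.00
Remaining 92.8 kWh × €0.217 = €20.14
Energy charge = €68.14; + service €16.46 = €84.60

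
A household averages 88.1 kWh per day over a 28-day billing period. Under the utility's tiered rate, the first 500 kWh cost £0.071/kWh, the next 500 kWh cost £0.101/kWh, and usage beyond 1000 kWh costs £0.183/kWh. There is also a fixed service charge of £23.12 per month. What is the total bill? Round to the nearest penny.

£377.54

Usage = 88.1 kWh/day × 28 days = 2466.8 kWh
First 500 kWh × £0.071 = £35.50
Next 500 kWh × £0.101 = £50.50
Remaining 1466.8 kWh × £0.183 = £268.42
Energy charge = £354.42; + service £23.12 = £377.54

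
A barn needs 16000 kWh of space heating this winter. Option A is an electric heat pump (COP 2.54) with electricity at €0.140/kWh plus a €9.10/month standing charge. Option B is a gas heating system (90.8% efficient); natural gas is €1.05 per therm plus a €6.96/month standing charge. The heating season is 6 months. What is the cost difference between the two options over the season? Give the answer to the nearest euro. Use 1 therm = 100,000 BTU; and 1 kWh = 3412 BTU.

€263

Heat load = 16000 kWh × 3412 = 54,592,000 BTU
Gas: input = 54,592,000 / 0.908 = 60,123,348 BTU = 601.2 therm → 601.2 × €1.05 = €631.30; + 6 × €6.96 standing = €673.06
Heat pump: 54,592,000 BTU / 3412 = 16,000 kWh heat; / 2.54 = 6,299 kWh in → × €0.140 = €881.89; + 6 × €9.10 standing = €936.49
Difference = |€673.06 − €936.49| = €263.43 ≈ €263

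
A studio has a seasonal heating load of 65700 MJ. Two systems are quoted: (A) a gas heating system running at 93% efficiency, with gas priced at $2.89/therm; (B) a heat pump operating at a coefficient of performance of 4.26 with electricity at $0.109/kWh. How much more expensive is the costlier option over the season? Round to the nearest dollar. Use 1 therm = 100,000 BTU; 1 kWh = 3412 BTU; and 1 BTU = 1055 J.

$1468

Heat load = 65700 MJ = 65,700,000,000 J / 1055 = 62,274,882 BTU
Gas: input = 62,274,882 / 0.93 = 66,962,238 BTU = 669.6 therm → 669.6 × $2.89 = $1,935.21
Heat pump: 62,274,882 BTU / 3412 = 18,250 kWh heat; / 4.26 = 4,284 kWh in → × $0.109 = $467.00
Difference = |$1,935.21 − $467.00| = $1,468.20 ≈ $1468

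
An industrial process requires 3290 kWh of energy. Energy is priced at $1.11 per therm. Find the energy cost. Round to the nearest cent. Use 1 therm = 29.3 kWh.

$124.64

3290 kWh × (0.03413 therm/kWh) = 112.3 therm
Cost = 112.3 therm × $1.11/therm = $124.64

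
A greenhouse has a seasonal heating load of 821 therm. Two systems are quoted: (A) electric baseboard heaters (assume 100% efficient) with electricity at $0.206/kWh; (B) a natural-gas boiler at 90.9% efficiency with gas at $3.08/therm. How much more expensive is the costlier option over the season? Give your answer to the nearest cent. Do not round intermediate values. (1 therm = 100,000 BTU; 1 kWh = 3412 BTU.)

$2174.97

Heat load = 821 therm × 100,000 = 82,100,000 BTU
Gas: input = 82,100,000 / 0.909 = 90,319,032 BTU = 903.2 therm → 903.2 × $3.08 = $2,781.83
Electric: 82,100,000 BTU / 3412 = 24,060 kWh → × $0.206 = $4,956.80
Difference = |$2,781.83 − $4,956.80| = $2,174.97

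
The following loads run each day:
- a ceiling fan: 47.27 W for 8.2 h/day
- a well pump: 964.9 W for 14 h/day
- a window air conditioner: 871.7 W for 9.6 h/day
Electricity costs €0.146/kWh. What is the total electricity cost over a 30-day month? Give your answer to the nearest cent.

€97.52

ceiling fan: 47.27 W × 8.2 h × 30 d = 11,628 Wh = 11.63 kWh
well pump: 964.9 W × 14 h × 30 d = 405,258 Wh = 405.3 kWh
window air conditioner: 871.7 W × 9.6 h × 30 d = 251,050 Wh = 251 kWh
Total energy = 11.63 + 405.3 + 251 = 667.9 kWh
Cost = 667.9 kWh × €0.146 = €97.52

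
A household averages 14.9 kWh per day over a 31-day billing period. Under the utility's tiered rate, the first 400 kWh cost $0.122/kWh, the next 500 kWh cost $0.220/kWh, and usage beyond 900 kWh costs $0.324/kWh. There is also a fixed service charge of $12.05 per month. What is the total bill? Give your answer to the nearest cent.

Usage = 14.9 kWh/day × 31 days = 461.9 kWh
First 400 kWh × $0.122 = $48.80
Next 61.9 kWh × $0.220 = $13.62
Remaining tier: 0 kWh (not reached)
Energy charge = $62.42; + service $12.05 = $74.47

$74.47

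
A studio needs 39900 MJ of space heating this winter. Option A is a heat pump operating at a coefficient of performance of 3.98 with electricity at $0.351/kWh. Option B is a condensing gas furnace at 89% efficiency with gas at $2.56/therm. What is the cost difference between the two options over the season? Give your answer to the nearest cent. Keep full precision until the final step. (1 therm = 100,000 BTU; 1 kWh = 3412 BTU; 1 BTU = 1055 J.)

$110.31

Heat load = 39900 MJ = 39,900,000,000 J / 1055 = 37,819,905 BTU
Gas: input = 37,819,905 / 0.89 = 42,494,276 BTU = 424.9 therm → 424.9 × $2.56 = $1,087.85
Heat pump: 37,819,905 BTU / 3412 = 11,080 kWh heat; / 3.98 = 2,785 kWh in → × $0.351 = $977.54
Difference = |$1,087.85 − $977.54| = $110.31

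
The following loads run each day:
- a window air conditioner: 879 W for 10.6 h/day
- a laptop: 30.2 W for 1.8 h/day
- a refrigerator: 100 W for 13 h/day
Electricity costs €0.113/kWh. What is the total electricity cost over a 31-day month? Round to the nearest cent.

window air conditioner: 879 W × 10.6 h × 31 d = 288,839 Wh = 288.8 kWh
laptop: 30.2 W × 1.8 h × 31 d = 1,685 Wh = 1.685 kWh
refrigerator: 100 W × 13 h × 31 d = 40,300 Wh = 40.3 kWh
Total energy = 288.8 + 1.685 + 40.3 = 330.8 kWh
Cost = 330.8 kWh × €0.113 = €37.38

€37.38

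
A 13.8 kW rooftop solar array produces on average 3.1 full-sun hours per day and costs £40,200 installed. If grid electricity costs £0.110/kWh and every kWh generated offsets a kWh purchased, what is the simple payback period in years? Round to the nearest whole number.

23 years

Daily generation = 13.8 kW × 3.1 h = 42.78 kWh
Annual generation = 42.78 × 365 = 15615 kWh
Annual savings = 15615 × £0.110 = £1,717.62
Payback = £40,200 / £1,717.62 = 23.4 years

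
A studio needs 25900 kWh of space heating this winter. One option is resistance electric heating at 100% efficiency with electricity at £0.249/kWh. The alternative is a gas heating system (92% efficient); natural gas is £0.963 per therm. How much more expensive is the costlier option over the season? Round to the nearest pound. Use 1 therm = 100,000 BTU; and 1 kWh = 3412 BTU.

Heat load = 25900 kWh × 3412 = 88,370,800 BTU
Gas: input = 88,370,800 / 0.92 = 96,055,217 BTU = 960.6 therm → 960.6 × £0.963 = £925.01
Electric: 88,370,800 BTU / 3412 = 25,900 kWh → × £0.249 = £6,449.10
Difference = |£925.01 − £6,449.10| = £5,524.09 ≈ £5524

£5524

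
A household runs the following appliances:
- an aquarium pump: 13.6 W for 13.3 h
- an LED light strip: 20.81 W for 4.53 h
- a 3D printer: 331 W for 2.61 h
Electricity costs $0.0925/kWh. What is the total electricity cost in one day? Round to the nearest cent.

$0.11

aquarium pump: 13.6 W × 13.3 h = 181 Wh = 0.1809 kWh
LED light strip: 20.81 W × 4.53 h = 94 Wh = 0.09427 kWh
3D printer: 331 W × 2.61 h = 864 Wh = 0.8639 kWh
Total energy = 0.1809 + 0.09427 + 0.8639 = 1.139 kWh
Cost = 1.139 kWh × $0.0925 = $0.11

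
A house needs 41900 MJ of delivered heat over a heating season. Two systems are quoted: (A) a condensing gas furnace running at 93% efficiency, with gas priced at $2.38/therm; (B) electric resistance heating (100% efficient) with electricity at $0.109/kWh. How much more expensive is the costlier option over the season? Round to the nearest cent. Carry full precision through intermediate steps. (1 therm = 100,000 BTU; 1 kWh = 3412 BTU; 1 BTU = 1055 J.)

Heat load = 41900 MJ = 41,900,000,000 J / 1055 = 39,715,640 BTU
Gas: input = 39,715,640 / 0.93 = 42,704,989 BTU = 427 therm → 427 × $2.38 = $1,016.38
Electric: 39,715,640 BTU / 3412 = 11,640 kWh → × $0.109 = $1,268.76
Difference = |$1,016.38 − $1,268.76| = $252.38

$252.38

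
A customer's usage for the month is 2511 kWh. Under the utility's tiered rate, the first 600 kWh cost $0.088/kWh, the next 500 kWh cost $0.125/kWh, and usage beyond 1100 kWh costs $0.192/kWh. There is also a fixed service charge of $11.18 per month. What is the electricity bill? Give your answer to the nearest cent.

First 600 kWh × $0.088 = $52.80
Next 500 kWh × $0.125 = $62.50
Remaining 1411 kWh × $0.192 = $270.91
Energy charge = $386.21; + service $11.18 = $397.39

$397.39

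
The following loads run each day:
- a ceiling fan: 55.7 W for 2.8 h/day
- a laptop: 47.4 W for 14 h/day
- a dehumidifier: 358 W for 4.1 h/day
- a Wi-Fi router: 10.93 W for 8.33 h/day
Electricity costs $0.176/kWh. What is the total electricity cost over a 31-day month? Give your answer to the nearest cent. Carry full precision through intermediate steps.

$12.98

ceiling fan: 55.7 W × 2.8 h × 31 d = 4,835 Wh = 4.835 kWh
laptop: 47.4 W × 14 h × 31 d = 20,572 Wh = 20.57 kWh
dehumidifier: 358 W × 4.1 h × 31 d = 45,502 Wh = 45.5 kWh
Wi-Fi router: 10.93 W × 8.33 h × 31 d = 2,822 Wh = 2.822 kWh
Total energy = 4.835 + 20.57 + 45.5 + 2.822 = 73.73 kWh
Cost = 73.73 kWh × $0.176 = $12.98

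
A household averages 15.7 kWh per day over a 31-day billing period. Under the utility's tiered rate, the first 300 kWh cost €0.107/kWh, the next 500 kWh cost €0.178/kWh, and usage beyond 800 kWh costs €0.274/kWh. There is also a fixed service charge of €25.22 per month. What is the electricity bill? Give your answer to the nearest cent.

Usage = 15.7 kWh/day × 31 days = 486.7 kWh
First 300 kWh × €0.107 = €32.10
Next 186.7 kWh × €0.178 = €33.23
Remaining tier: 0 kWh (not reached)
Energy charge = €65.33; + service €25.22 = €90.55

€90.55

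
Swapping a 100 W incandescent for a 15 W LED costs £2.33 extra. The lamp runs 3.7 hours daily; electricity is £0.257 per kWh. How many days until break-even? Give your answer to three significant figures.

Power saved = 100 − 15 = 85 W
Daily energy saved = 85 W × 3.7 h = 314.5 Wh = 0.3145 kWh
Daily savings = 0.3145 × £0.257 = £0.0808
Payback = £2.33 / £0.0808 per day = 28.83 days

28.8 days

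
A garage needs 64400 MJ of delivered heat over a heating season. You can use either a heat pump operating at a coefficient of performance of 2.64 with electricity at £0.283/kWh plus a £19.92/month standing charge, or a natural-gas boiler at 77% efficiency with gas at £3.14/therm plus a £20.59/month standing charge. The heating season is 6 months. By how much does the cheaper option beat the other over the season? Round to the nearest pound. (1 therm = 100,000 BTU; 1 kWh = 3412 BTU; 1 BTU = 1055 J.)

£575

Heat load = 64400 MJ = 64,400,000,000 J / 1055 = 61,042,654 BTU
Gas: input = 61,042,654 / 0.77 = 79,276,174 BTU = 792.8 therm → 792.8 × £3.14 = £2,489.27; + 6 × £20.59 standing = £2,612.81
Heat pump: 61,042,654 BTU / 3412 = 17,890 kWh heat; / 2.64 = 6,777 kWh in → × £0.283 = £1,917.82; + 6 × £19.92 standing = £2,037.34
Difference = |£2,612.81 − £2,037.34| = £575.48 ≈ £575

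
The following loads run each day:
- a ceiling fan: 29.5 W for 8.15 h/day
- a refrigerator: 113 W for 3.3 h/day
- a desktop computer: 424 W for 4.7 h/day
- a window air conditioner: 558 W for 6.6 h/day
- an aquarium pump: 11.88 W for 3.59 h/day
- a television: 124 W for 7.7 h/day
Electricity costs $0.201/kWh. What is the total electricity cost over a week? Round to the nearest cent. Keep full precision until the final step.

ceiling fan: 29.5 W × 8.15 h × 7 d = 1,683 Wh = 1.683 kWh
refrigerator: 113 W × 3.3 h × 7 d = 2,610 Wh = 2.61 kWh
desktop computer: 424 W × 4.7 h × 7 d = 13,950 Wh = 13.95 kWh
window air conditioner: 558 W × 6.6 h × 7 d = 25,780 Wh = 25.78 kWh
aquarium pump: 11.88 W × 3.59 h × 7 d = 299 Wh = 0.2985 kWh
television: 124 W × 7.7 h × 7 d = 6,684 Wh = 6.684 kWh
Total energy = 1.683 + 2.61 + 13.95 + 25.78 + 0.2985 + 6.684 = 51 kWh
Cost = 51 kWh × $0.201 = $10.25

$10.25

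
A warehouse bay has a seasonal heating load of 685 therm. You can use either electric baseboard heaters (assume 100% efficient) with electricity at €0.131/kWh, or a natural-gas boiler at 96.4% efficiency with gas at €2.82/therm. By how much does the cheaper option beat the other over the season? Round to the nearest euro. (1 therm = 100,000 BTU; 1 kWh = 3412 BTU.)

Heat load = 685 therm × 100,000 = 68,500,000 BTU
Gas: input = 68,500,000 / 0.964 = 71,058,091 BTU = 710.6 therm → 710.6 × €2.82 = €2,003.84
Electric: 68,500,000 BTU / 3412 = 20,080 kWh → × €0.131 = €2,629.98
Difference = |€2,003.84 − €2,629.98| = €626.14 ≈ €626

€626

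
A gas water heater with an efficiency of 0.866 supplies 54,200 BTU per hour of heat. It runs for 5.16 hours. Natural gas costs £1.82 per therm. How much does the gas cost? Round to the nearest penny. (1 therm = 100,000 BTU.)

Heat delivered = 54,200 BTU/h × 5.16 h = 279,672 BTU
Gas input = 279,672 / 0.866 = 322,947 BTU
= 322,947 / 100,000 = 3.229 therm
Cost = 3.229 × £1.82/therm = £5.88

£5.88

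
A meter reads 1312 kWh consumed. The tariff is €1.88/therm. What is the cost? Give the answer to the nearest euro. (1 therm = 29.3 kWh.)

1312 kWh × (0.03413 therm/kWh) = 44.78 therm
Cost = 44.78 therm × €1.88/therm = €84.18 ≈ €84

€84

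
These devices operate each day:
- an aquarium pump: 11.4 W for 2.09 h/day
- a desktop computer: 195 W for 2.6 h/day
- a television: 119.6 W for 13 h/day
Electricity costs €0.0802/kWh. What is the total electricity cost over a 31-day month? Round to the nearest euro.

€5

aquarium pump: 11.4 W × 2.09 h × 31 d = 739 Wh = 0.7386 kWh
desktop computer: 195 W × 2.6 h × 31 d = 15,717 Wh = 15.72 kWh
television: 119.6 W × 13 h × 31 d = 48,199 Wh = 48.2 kWh
Total energy = 0.7386 + 15.72 + 48.2 = 64.65 kWh
Cost = 64.65 kWh × €0.0802 = €5.19 ≈ €5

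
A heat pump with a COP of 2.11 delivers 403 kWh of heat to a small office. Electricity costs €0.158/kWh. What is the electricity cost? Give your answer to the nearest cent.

€30.18

Electrical input = 403 kWh / 2.11 = 191 kWh
Cost = 191 × €0.158/kWh = €30.18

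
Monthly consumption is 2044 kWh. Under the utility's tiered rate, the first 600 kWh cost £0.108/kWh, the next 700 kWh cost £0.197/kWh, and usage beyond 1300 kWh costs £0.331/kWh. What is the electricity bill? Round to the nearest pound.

First 600 kWh × £0.108 = £64.80
Next 700 kWh × £0.197 = £137.90
Remaining 744 kWh × £0.331 = £246.26
Total = £448.96 ≈ £449

£449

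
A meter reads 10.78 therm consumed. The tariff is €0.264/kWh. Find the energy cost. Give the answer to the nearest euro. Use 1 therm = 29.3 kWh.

10.78 therm × (29.3 kWh/therm) = 315.9 kWh
Cost = 315.9 kWh × €0.264/kWh = €83.39 ≈ €83

€83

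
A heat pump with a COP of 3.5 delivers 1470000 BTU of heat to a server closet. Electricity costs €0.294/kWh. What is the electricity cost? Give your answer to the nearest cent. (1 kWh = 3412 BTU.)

Heat delivered = 1,470,000 BTU / 3412 = 430.8 kWh
Electrical input = 430.8 kWh / 3.5 = 123.1 kWh
Cost = 123.1 × €0.294/kWh = €36.19

€36.19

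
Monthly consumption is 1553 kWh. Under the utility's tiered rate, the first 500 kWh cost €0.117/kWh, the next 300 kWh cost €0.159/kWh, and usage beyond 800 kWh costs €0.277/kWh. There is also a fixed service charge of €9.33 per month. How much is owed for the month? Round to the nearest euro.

First 500 kWh × €0.117 = €58.50
Next 300 kWh × €0.159 = €47.70
Remaining 753 kWh × €0.277 = €208.58
Energy charge = €314.78; + service €9.33 = €324.11 ≈ €324

€324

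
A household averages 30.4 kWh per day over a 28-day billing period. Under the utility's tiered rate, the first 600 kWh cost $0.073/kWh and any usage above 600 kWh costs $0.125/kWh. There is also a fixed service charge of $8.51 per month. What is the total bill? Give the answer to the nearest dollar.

$84

Usage = 30.4 kWh/day × 28 days = 851.2 kWh
First 600 kWh × $0.073 = $43.80
Remaining 251.2 kWh × $0.125 = $31.40
Energy charge = $75.20; + service $8.51 = $83.71 ≈ $84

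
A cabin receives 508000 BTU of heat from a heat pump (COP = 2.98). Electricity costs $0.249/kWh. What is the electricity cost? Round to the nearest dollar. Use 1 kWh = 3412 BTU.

$12

Heat delivered = 508,000 BTU / 3412 = 148.9 kWh
Electrical input = 148.9 kWh / 2.98 = 49.96 kWh
Cost = 49.96 × $0.249/kWh = $12.44 ≈ $12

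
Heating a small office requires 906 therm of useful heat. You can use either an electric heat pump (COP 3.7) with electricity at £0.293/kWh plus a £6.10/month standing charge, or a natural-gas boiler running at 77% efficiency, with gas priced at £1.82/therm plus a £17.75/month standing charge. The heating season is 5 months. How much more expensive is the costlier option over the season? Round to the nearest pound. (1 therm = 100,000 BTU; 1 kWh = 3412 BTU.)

£97

Heat load = 906 therm × 100,000 = 90,600,000 BTU
Gas: input = 90,600,000 / 0.77 = 117,662,338 BTU = 1,177 therm → 1,177 × £1.82 = £2,141.45; + 5 × £17.75 standing = £2,230.20
Heat pump: 90,600,000 BTU / 3412 = 26,550 kWh heat; / 3.7 = 7,177 kWh in → × £0.293 = £2,102.74; + 5 × £6.10 standing = £2,133.24
Difference = |£2,230.20 − £2,133.24| = £96.97 ≈ £97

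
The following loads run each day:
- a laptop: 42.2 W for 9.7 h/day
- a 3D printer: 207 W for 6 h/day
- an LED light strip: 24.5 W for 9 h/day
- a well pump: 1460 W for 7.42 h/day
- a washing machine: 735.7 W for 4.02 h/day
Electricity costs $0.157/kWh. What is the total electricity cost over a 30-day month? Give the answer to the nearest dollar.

$74

laptop: 42.2 W × 9.7 h × 30 d = 12,280 Wh = 12.28 kWh
3D printer: 207 W × 6 h × 30 d = 37,260 Wh = 37.26 kWh
LED light strip: 24.5 W × 9 h × 30 d = 6,615 Wh = 6.615 kWh
well pump: 1460 W × 7.42 h × 30 d = 324,996 Wh = 325 kWh
washing machine: 735.7 W × 4.02 h × 30 d = 88,725 Wh = 88.73 kWh
Total energy = 12.28 + 37.26 + 6.615 + 325 + 88.73 = 469.9 kWh
Cost = 469.9 kWh × $0.157 = $73.77 ≈ $74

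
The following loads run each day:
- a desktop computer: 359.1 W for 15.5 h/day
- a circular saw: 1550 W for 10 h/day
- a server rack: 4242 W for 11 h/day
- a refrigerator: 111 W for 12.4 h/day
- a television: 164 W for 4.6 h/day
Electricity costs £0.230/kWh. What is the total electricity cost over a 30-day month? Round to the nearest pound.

£482

desktop computer: 359.1 W × 15.5 h × 30 d = 166,982 Wh = 167 kWh
circular saw: 1550 W × 10 h × 30 d = 465,000 Wh = 465 kWh
server rack: 4242 W × 11 h × 30 d = 1,399,860 Wh = 1,400 kWh
refrigerator: 111 W × 12.4 h × 30 d = 41,292 Wh = 41.29 kWh
television: 164 W × 4.6 h × 30 d = 22,632 Wh = 22.63 kWh
Total energy = 167 + 465 + 1,400 + 41.29 + 22.63 = 2,096 kWh
Cost = 2,096 kWh × £0.230 = £482.03 ≈ £482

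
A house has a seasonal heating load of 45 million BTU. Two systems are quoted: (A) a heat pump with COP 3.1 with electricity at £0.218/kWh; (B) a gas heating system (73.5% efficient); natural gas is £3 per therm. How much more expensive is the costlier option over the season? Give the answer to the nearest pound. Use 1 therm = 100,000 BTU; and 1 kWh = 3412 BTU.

Heat load = 45 × 10⁶ BTU = 45,000,000 BTU
Gas: input = 45,000,000 / 0.735 = 61,224,490 BTU = 612.2 therm → 612.2 × £3 = £1,836.73
Heat pump: 45,000,000 BTU / 3412 = 13,190 kWh heat; / 3.1 = 4,254 kWh in → × £0.218 = £927.47
Difference = |£1,836.73 − £927.47| = £909.27 ≈ £909

£909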